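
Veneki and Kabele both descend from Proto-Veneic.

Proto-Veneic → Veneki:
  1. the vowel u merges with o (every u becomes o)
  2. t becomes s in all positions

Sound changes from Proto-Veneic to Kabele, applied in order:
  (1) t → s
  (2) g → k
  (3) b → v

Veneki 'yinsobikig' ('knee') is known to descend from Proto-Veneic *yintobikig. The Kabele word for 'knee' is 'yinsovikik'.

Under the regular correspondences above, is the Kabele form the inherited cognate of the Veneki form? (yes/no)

Derive the expected Kabele reflex of *yintobikig:
Kabele: *yintobikig > yinsobikig > yinsobikik > yinsovikik  (by unconditioned shift, unconditioned shift, unconditioned shift)
Kabele 'yinsovikik' matches the regular reflex exactly, so the pair is cognate.

yes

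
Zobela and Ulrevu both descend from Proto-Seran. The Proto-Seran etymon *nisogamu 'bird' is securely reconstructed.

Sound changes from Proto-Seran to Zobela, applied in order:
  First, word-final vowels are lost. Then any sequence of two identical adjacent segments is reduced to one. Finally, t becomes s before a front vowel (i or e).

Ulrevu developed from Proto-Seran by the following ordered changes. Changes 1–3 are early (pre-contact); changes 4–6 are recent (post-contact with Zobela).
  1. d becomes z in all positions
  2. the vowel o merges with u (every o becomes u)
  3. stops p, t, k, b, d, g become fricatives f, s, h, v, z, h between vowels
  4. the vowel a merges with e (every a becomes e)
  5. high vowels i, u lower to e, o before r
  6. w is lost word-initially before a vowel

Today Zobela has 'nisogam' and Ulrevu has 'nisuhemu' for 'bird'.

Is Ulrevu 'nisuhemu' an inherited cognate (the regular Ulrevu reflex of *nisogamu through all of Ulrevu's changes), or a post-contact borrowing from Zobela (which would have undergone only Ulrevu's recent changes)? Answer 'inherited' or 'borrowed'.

If inherited, *nisogamu would pass through all of Ulrevu's changes:
Ulrevu: *nisogamu > nisugamu > nisuhamu > nisuhemu  (by vowel merger, intervocalic lenition, vowel merger)
If borrowed from Zobela 'nisogam' after the early changes, it would undergo only the recent ones:
  rule 4 (vowel merger): nisogam → nisogem
  rule 5 (pre-rhotic lowering): no change (nisogem)
  rule 6 (glide loss): no change (nisogem)
  ⇒ as a loan: nisogem
Ulrevu 'nisuhemu' matches the inherited outcome exactly, so it is an inherited cognate, not a loan.

inherited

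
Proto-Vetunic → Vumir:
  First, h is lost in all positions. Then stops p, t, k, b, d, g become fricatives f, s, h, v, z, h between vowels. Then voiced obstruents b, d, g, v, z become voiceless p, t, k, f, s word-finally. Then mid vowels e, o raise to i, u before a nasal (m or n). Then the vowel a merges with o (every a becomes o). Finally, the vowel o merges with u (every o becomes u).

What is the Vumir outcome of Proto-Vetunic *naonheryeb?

nuuneryep

Vumir: *naonheryeb > naoneryeb > naoneryep > nauneryep > nouneryep > nuuneryep  (by h-loss, final devoicing, pre-nasal raising, vowel merger, vowel merger)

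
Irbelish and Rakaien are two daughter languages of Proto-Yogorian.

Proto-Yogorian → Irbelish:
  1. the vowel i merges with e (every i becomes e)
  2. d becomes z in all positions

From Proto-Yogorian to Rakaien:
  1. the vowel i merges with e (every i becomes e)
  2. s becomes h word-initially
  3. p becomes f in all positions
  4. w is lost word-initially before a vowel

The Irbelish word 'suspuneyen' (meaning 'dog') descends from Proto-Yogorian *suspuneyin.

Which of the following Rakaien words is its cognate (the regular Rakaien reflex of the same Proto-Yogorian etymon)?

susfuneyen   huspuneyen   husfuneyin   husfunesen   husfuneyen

husfuneyen

Rakaien: *suspuneyin > suspuneyen > huspuneyen > husfuneyen  (by vowel merger, debuccalisation, unconditioned shift)
Among the options, 'husfuneyen' alone shows every Rakaien change applied in order.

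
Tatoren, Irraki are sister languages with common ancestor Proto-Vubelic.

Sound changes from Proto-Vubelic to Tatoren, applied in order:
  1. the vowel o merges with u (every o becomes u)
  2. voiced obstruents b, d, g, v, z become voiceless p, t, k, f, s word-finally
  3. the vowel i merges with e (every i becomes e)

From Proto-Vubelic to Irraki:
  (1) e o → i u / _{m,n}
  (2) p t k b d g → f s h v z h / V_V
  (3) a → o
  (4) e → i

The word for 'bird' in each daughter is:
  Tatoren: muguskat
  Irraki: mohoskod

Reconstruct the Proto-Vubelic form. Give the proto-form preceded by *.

Position 4: Tatoren has u, Irraki has o. Taking the neighbouring segments as reconstructed: Tatoren u could go back to *o or *u; Irraki o could go back to *a or *o — the one source consistent with every daughter is *o.
Position 2: Tatoren has u, Irraki has o. Taking the neighbouring segments as reconstructed: Tatoren u could go back to *o or *u; Irraki o could go back to *a or *o — the one source consistent with every daughter is *o.
Position 8: Tatoren has t, Irraki has d. Irraki preserves d here (none of its changes turn any other segment into d), so the proto-segment is *d.
Continuing position by position gives *mogoskad; check it forward:
Tatoren: *mogoskad
  mogoskad → muguskad   [vowel merger]
  muguskad → muguskat   [final devoicing]
  muguskat (rule 3 does not apply)
  giving Tatoren muguskat.
Irraki: start from *mogoskad.
  rule 1: no change — mogoskad
  rule 2 (intervocalic lenition): mogoskad → mohoskad
  rule 3 (vowel merger): mohoskad → mohoskod
  rule 4: no change — mohoskod
  ⇒ Irraki mohoskod
*mogoskad is the unique common source.

*mogoskad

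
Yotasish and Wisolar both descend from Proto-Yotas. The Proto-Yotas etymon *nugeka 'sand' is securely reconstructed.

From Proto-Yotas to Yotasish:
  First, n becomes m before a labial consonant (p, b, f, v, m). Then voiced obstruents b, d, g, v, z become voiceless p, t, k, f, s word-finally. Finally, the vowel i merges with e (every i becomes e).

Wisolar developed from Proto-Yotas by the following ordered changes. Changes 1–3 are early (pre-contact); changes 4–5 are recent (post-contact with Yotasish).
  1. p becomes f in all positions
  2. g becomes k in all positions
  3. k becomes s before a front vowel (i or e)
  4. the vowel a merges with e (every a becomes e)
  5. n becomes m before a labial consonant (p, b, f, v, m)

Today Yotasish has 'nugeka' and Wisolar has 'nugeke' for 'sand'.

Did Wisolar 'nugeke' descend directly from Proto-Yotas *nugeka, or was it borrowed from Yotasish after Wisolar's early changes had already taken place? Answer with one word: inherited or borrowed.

borrowed

If inherited, *nugeka would pass through all of Wisolar's changes:
Wisolar: *nugeka > nukeka > nuseka > nuseke  (by unconditioned shift, palatalisation, vowel merger)
If borrowed from Yotasish 'nugeka' after the early changes, it would undergo only the recent ones:
  rule 4 (vowel merger): nugeka → nugeke
  rule 5 (nasal place assimilation): no change (nugeke)
  ⇒ as a loan: nugeke
Wisolar 'nugeke' matches the loan outcome 'nugeke', not the inherited 'nuseke' — it skipped the early Wisolar changes, so it was borrowed from Yotasish.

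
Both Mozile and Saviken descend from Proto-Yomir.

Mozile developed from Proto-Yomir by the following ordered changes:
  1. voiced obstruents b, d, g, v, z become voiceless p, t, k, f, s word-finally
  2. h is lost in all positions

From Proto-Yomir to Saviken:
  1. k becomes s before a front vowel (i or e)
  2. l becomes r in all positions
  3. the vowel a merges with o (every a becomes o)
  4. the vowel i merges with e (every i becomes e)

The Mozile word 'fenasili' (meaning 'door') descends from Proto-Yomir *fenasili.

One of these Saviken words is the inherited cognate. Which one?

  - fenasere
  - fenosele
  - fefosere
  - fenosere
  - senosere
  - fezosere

Saviken: start from *fenasili.
  rule 1: no change — fenasili
  rule 2 (unconditioned shift): fenasili → fenasiri
  rule 3 (vowel merger): fenasiri → fenosiri
  rule 4 (vowel merger): fenosiri → fenosere
  ⇒ Saviken fenosere
The other candidates each miss or misapply at least one Saviken change.

fenosere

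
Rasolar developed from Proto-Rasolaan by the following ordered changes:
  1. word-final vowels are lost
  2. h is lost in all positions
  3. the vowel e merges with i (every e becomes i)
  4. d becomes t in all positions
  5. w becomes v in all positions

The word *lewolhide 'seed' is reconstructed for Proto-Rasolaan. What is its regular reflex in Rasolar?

Rasolar: *lewolhide
  lewolhide → lewolhid   [apocope]
  lewolhid → lewolid   [h-loss]
  lewolid → liwolid   [vowel merger]
  liwolid → liwolit   [unconditioned shift]
  liwolit → livolit   [unconditioned shift]
  giving Rasolar livolit.

livolit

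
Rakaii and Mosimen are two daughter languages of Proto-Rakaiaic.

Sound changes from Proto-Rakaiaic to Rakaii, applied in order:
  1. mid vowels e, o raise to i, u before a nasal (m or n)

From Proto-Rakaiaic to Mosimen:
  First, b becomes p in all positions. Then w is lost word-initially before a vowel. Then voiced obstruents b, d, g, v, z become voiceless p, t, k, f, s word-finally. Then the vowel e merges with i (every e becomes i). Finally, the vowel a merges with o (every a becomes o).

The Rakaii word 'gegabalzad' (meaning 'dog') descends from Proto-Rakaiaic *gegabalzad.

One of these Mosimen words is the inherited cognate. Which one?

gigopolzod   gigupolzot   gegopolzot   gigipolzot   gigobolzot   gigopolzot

gigopolzot

Mosimen: *gegabalzad
  gegabalzad → gegapalzad   [unconditioned shift]
  gegapalzad (rule 2 does not apply)
  gegapalzad → gegapalzat   [final devoicing]
  gegapalzat → gigapalzat   [vowel merger]
  gigapalzat → gigopolzot   [vowel merger]
  giving Mosimen gigopolzot.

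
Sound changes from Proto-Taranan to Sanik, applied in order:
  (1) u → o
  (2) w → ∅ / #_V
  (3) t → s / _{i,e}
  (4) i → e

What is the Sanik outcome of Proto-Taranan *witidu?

esedo

Sanik: *witidu
  witidu → witido   [vowel merger]
  witido → itido   [glide loss]
  itido → isido   [palatalisation]
  isido → esedo   [vowel merger]
  giving Sanik esedo.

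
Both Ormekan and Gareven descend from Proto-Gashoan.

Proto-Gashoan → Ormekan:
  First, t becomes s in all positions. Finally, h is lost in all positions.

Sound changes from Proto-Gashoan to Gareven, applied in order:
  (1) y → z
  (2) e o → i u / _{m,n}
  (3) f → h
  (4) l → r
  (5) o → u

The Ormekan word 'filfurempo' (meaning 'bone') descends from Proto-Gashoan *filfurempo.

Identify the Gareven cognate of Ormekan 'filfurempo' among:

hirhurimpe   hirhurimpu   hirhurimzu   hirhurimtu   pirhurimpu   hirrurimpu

hirhurimpu

Gareven: *filfurempo > filfurimpo > hilhurimpo > hirhurimpo > hirhurimpu  (by pre-nasal raising, unconditioned shift, unconditioned shift, vowel merger)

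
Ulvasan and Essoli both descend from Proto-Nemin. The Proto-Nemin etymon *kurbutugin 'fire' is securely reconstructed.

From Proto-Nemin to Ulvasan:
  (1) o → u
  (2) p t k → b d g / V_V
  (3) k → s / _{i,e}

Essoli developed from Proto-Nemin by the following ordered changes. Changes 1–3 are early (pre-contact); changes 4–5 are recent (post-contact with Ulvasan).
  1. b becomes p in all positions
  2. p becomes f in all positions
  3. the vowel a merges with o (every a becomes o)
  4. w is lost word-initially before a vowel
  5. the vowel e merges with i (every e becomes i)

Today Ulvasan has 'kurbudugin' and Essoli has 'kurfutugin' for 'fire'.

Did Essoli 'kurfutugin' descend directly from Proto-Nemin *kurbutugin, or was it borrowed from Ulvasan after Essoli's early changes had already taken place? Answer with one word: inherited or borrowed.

inherited

If inherited, *kurbutugin would pass through all of Essoli's changes:
Essoli: start from *kurbutugin.
  rule 1 (unconditioned shift): kurbutugin → kurputugin
  rule 2 (unconditioned shift): kurputugin → kurfutugin
  rule 3: no change — kurfutugin
  rule 4: no change — kurfutugin
  rule 5: no change — kurfutugin
  ⇒ Essoli kurfutugin
If borrowed from Ulvasan 'kurbudugin' after the early changes, it would undergo only the recent ones:
  rule 4 (glide loss): no change (kurbudugin)
  rule 5 (vowel merger): no change (kurbudugin)
  ⇒ as a loan: kurbudugin
Essoli 'kurfutugin' matches the inherited outcome exactly, so it is an inherited cognate, not a loan.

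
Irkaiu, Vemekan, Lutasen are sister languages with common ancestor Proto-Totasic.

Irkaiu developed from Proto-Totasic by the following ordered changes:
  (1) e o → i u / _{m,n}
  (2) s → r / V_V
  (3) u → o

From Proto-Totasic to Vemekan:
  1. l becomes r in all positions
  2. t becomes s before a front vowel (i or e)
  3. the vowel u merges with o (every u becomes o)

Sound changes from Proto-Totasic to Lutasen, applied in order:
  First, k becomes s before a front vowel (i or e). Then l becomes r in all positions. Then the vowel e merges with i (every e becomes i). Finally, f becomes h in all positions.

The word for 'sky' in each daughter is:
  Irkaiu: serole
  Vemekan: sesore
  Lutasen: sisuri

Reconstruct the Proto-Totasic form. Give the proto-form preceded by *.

*sesule

Position 5: Irkaiu has l, Vemekan has r, Lutasen has r. Irkaiu preserves l here (none of its changes turn any other segment into l), so the proto-segment is *l.
Position 6: Irkaiu has e, Vemekan has e, Lutasen has i. Irkaiu preserves e here (none of its changes turn any other segment into e), so the proto-segment is *e.
Position 4: Irkaiu has o, Vemekan has o, Lutasen has u. Lutasen preserves u here (none of its changes turn any other segment into u), so the proto-segment is *u.
This points to *sesule. Verify forward in each daughter:
Irkaiu: *sesule
  sesule (rule 1 does not apply)
  sesule → serule   [rhotacism]
  serule → serole   [vowel merger]
  giving Irkaiu serole.
Vemekan: *sesule > sesure > sesore  (by unconditioned shift, vowel merger)
Lutasen: start from *sesule.
  rule 1: no change — sesule
  rule 2 (unconditioned shift): sesule → sesure
  rule 3 (vowel merger): sesure → sisuri
  rule 4: no change — sisuri
  ⇒ Lutasen sisuri
Only *sesule yields all of Irkaiu serole, Vemekan sesore, Lutasen sisuri.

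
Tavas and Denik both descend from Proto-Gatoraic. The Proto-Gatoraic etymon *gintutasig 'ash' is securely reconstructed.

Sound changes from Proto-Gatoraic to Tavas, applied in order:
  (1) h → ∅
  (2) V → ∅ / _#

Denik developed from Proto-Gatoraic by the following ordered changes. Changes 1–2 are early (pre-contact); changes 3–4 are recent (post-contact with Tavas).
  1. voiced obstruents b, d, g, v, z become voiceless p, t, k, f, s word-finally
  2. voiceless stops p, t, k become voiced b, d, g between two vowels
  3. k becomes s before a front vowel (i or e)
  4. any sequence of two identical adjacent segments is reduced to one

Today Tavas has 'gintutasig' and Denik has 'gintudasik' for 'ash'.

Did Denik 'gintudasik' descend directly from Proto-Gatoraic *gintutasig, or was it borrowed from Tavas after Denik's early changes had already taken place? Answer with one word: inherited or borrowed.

If inherited, *gintutasig would pass through all of Denik's changes:
Denik: *gintutasig
  gintutasig → gintutasik   [final devoicing]
  gintutasik → gintudasik   [intervocalic voicing]
  gintudasik (rule 3 does not apply)
  gintudasik (rule 4 does not apply)
  giving Denik gintudasik.
If borrowed from Tavas 'gintutasig' after the early changes, it would undergo only the recent ones:
  rule 3 (palatalisation): no change (gintutasig)
  rule 4 (degemination): no change (gintutasig)
  ⇒ as a loan: gintutasig
Denik 'gintudasik' matches the inherited outcome exactly, so it is an inherited cognate, not a loan.

inherited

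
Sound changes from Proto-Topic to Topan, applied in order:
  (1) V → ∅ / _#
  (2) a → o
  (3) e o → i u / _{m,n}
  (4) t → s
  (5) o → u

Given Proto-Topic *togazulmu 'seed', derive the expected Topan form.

Topan: start from *togazulmu.
  rule 1 (apocope): togazulmu → togazulm
  rule 2 (vowel merger): togazulm → togozulm
  rule 3: no change — togozulm
  rule 4 (unconditioned shift): togozulm → sogozulm
  rule 5 (vowel merger): sogozulm → suguzulm
  ⇒ Topan suguzulm

suguzulm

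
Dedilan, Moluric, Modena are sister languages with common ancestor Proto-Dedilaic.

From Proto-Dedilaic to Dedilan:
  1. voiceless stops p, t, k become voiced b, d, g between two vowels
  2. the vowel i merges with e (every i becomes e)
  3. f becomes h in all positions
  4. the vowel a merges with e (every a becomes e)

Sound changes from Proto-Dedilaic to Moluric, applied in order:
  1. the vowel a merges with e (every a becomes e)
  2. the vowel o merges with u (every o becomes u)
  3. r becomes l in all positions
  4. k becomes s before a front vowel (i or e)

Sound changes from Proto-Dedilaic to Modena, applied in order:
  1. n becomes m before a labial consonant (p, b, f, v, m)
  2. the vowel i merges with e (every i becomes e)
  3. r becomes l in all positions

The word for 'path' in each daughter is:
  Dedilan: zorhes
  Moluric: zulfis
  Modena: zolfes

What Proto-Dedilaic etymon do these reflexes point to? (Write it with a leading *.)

*zorfis

Position 5: Dedilan has e, Moluric has i, Modena has e. Moluric preserves i here (none of its changes turn any other segment into i), so the proto-segment is *i.
Position 4: Dedilan has h, Moluric has f, Modena has f. Moluric preserves f here (none of its changes turn any other segment into f), so the proto-segment is *f.
Continuing position by position gives *zorfis; check it forward:
Dedilan: *zorfis > zorfes > zorhes  (by vowel merger, unconditioned shift)
Moluric: start from *zorfis.
  rule 1: no change — zorfis
  rule 2 (vowel merger): zorfis → zurfis
  rule 3 (unconditioned shift): zurfis → zulfis
  rule 4: no change — zulfis
  ⇒ Moluric zulfis
Modena: start from *zorfis.
  rule 1: no change — zorfis
  rule 2 (vowel merger): zorfis → zorfes
  rule 3 (unconditioned shift): zorfes → zolfes
  ⇒ Modena zolfes
*zorfis is the unique common source.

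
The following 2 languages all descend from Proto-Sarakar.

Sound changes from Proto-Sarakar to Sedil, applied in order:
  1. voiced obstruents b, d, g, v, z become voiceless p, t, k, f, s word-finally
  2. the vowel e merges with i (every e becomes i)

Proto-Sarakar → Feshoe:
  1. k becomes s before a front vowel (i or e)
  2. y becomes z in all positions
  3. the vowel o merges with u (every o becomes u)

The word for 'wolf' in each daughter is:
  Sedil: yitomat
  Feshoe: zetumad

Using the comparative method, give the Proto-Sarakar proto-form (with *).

Position 7: Sedil has t, Feshoe has d. Feshoe preserves d here (none of its changes turn any other segment into d), so the proto-segment is *d.
Position 4: Sedil has o, Feshoe has u. Sedil preserves o here (none of its changes turn any other segment into o), so the proto-segment is *o.
Verify the candidate proto-form against each daughter:
Sedil: *yetomad > yetomat > yitomat  (by final devoicing, vowel merger)
Feshoe: *yetomad > zetomad > zetumad  (by unconditioned shift, vowel merger)
*yetomad is the unique common source.

*yetomad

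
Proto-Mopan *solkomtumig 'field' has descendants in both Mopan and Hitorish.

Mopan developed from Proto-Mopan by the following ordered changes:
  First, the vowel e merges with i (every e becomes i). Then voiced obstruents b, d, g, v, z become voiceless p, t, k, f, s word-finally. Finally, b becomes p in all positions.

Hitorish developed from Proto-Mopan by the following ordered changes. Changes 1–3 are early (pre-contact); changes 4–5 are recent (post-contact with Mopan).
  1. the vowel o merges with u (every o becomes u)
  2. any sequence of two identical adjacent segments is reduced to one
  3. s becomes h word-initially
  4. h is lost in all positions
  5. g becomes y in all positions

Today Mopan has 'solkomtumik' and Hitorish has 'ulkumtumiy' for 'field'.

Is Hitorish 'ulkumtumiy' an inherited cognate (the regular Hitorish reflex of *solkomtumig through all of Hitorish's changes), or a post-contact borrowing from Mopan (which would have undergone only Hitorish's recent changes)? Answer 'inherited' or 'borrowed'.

If inherited, *solkomtumig would pass through all of Hitorish's changes:
Hitorish: *solkomtumig
  solkomtumig → sulkumtumig   [vowel merger]
  sulkumtumig (rule 2 does not apply)
  sulkumtumig → hulkumtumig   [debuccalisation]
  hulkumtumig → ulkumtumig   [h-loss]
  ulkumtumig → ulkumtumiy   [unconditioned shift]
  giving Hitorish ulkumtumiy.
If borrowed from Mopan 'solkomtumik' after the early changes, it would undergo only the recent ones:
  rule 4 (h-loss): no change (solkomtumik)
  rule 5 (unconditioned shift): no change (solkomtumik)
  ⇒ as a loan: solkomtumik
Hitorish 'ulkumtumiy' matches the inherited outcome exactly, so it is an inherited cognate, not a loan.

inherited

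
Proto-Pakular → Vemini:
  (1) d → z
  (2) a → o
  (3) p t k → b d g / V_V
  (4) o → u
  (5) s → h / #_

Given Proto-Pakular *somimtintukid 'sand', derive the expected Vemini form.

Vemini: *somimtintukid > somimtintukiz > somimtintugiz > sumimtintugiz > humimtintugiz  (by unconditioned shift, intervocalic voicing, vowel merger, debuccalisation)

humimtintugiz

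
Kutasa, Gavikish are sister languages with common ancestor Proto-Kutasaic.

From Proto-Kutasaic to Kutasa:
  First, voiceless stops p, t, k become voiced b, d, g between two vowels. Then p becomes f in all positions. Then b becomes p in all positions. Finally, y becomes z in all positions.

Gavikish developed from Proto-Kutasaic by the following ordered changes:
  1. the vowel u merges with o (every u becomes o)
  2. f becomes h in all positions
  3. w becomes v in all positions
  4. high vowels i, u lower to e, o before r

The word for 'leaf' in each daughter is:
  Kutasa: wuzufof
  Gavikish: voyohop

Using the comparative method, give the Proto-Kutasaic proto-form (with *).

*wuyufop

Position 3: Kutasa has z, Gavikish has y. Gavikish preserves y here (none of its changes turn any other segment into y), so the proto-segment is *y.
Position 1: Kutasa has w, Gavikish has v. Kutasa preserves w here (none of its changes turn any other segment into w), so the proto-segment is *w.
Position 5: Kutasa has f, Gavikish has h. Taking the neighbouring segments as reconstructed: Kutasa f can only go back to *f; Gavikish h could go back to *f or *h — the one source consistent with every daughter is *f.
Continuing position by position gives *wuyufop; check it forward:
Kutasa: *wuyufop
  wuyufop (rule 1 does not apply)
  wuyufop → wuyufof   [unconditioned shift]
  wuyufof (rule 3 does not apply)
  wuyufof → wuzufof   [unconditioned shift]
  giving Kutasa wuzufof.
Gavikish: *wuyufop > woyofop > woyohop > voyohop  (by vowel merger, unconditioned shift, unconditioned shift)
*wuyufop is the unique common source.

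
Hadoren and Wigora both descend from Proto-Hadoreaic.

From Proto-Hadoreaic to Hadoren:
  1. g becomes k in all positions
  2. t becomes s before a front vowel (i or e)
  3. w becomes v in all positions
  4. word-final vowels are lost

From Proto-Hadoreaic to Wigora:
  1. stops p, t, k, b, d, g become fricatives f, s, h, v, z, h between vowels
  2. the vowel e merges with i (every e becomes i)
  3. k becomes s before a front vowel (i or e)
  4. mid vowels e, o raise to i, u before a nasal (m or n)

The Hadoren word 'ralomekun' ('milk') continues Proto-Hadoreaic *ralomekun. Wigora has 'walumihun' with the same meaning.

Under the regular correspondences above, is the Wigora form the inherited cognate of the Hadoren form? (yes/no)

Derive the expected Wigora reflex of *ralomekun:
Wigora: *ralomekun > ralomehun > ralomihun > ralumihun  (by intervocalic lenition, vowel merger, pre-nasal raising)
The regular Wigora reflex would be 'ralumihun', but the attested form is 'walumihun'. The correspondence is irregular, so they are not cognates (the Wigora form has a different source).

no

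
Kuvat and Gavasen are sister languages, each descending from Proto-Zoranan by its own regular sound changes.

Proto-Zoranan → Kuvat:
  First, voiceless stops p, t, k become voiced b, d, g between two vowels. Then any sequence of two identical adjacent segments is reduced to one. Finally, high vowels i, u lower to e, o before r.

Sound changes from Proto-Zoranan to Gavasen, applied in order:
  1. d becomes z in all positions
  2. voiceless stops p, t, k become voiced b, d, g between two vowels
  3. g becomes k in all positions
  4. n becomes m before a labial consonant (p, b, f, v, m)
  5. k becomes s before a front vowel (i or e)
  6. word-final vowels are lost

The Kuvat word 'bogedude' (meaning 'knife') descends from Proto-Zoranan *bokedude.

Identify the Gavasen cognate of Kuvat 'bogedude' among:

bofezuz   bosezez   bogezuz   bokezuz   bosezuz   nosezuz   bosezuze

bosezuz

Gavasen: start from *bokedude.
  rule 1 (unconditioned shift): bokedude → bokezuze
  rule 2 (intervocalic voicing): bokezuze → bogezuze
  rule 3 (unconditioned shift): bogezuze → bokezuze
  rule 4: no change — bokezuze
  rule 5 (palatalisation): bokezuze → bosezuze
  rule 6 (apocope): bosezuze → bosezuz
  ⇒ Gavasen bosezuz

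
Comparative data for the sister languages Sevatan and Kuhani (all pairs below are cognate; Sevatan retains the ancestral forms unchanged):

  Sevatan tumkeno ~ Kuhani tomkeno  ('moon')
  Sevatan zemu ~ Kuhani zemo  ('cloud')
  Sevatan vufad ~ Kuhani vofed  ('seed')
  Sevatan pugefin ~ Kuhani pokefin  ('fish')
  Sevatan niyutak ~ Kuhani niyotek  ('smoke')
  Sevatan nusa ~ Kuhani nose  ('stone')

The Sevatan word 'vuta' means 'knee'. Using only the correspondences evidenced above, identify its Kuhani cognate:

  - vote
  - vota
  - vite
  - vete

vote

pugefin ~ pokefin, niyutak ~ niyotek — Sevatan u corresponds to Kuhani o after a consonant, before a consonant other than r, m, n, p, b, f, v.
nusa ~ nose — Sevatan a corresponds to Kuhani e word-finally.
Applying these to Sevatan 'vuta':
  vuta → vota   (u→o after a consonant, before a consonant other than r, m, n, p, b, f, v)
  vota → vote   (a→e word-finally)
So the Kuhani cognate is 'vote'.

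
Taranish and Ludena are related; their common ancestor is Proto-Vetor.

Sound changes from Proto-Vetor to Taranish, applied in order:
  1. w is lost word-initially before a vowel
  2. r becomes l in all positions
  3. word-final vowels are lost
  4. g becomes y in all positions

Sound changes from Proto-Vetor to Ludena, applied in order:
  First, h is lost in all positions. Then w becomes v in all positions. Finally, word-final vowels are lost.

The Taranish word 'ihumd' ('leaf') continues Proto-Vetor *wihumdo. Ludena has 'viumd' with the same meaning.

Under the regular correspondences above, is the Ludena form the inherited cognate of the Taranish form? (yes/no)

yes

Derive the expected Ludena reflex of *wihumdo:
Ludena: start from *wihumdo.
  rule 1 (h-loss): wihumdo → wiumdo
  rule 2 (unconditioned shift): wiumdo → viumdo
  rule 3 (apocope): viumdo → viumd
  ⇒ Ludena viumd
Ludena 'viumd' matches the regular reflex exactly, so the pair is cognate.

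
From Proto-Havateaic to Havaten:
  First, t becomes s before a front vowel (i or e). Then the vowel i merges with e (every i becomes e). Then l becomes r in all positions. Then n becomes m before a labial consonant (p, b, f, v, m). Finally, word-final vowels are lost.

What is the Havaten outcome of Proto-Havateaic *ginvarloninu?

Havaten: *ginvarloninu
  ginvarloninu (rule 1 does not apply)
  ginvarloninu → genvarlonenu   [vowel merger]
  genvarlonenu → genvarronenu   [unconditioned shift]
  genvarronenu → gemvarronenu   [nasal place assimilation]
  gemvarronenu → gemvarronen   [apocope]
  giving Havaten gemvarronen.

gemvarronen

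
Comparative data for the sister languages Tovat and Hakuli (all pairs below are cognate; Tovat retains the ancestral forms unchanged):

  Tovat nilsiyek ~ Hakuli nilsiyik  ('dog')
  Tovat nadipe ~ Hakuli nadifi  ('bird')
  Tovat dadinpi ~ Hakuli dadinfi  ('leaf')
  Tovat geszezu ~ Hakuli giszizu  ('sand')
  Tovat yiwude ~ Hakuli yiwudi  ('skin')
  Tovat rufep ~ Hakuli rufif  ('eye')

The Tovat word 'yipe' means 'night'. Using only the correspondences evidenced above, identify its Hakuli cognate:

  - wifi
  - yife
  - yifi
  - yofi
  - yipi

yifi

nadipe ~ nadifi — Tovat p corresponds to Hakuli f between vowels (before a front vowel).
nadipe ~ nadifi, yiwude ~ yiwudi — Tovat e corresponds to Hakuli i word-finally.
Applying these to Tovat 'yipe':
  yipe → yife   (p→f between vowels (before a front vowel))
  yife → yifi   (e→i word-finally)
So the Hakuli cognate is 'yifi'.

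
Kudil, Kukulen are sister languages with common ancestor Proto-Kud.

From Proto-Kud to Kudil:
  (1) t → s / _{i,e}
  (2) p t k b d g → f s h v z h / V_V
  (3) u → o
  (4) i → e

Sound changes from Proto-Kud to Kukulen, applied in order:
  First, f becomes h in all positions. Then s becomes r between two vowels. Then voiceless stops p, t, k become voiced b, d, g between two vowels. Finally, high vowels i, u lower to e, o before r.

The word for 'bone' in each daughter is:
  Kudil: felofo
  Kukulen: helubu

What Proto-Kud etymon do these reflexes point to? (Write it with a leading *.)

Position 6: Kudil has o, Kukulen has u. Kukulen preserves u here (none of its changes turn any other segment into u), so the proto-segment is *u.
Position 4: Kudil has o, Kukulen has u. Kukulen preserves u here (none of its changes turn any other segment into u), so the proto-segment is *u.
This points to *felupu. Verify forward in each daughter:
Kudil: *felupu > felufu > felofo  (by intervocalic lenition, vowel merger)
Kukulen: start from *felupu.
  rule 1 (unconditioned shift): felupu → helupu
  rule 2: no change — helupu
  rule 3 (intervocalic voicing): helupu → helubu
  rule 4: no change — helubu
  ⇒ Kukulen helubu
*felupu is the unique common source.

*felupu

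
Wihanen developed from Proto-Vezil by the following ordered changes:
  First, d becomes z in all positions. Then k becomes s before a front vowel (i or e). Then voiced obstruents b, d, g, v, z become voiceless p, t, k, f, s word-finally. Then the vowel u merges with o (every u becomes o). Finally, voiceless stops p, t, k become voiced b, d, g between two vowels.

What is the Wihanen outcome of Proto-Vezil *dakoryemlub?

Wihanen: *dakoryemlub > zakoryemlub > zakoryemlup > zakoryemlop > zagoryemlop  (by unconditioned shift, final devoicing, vowel merger, intervocalic voicing)

zagoryemlop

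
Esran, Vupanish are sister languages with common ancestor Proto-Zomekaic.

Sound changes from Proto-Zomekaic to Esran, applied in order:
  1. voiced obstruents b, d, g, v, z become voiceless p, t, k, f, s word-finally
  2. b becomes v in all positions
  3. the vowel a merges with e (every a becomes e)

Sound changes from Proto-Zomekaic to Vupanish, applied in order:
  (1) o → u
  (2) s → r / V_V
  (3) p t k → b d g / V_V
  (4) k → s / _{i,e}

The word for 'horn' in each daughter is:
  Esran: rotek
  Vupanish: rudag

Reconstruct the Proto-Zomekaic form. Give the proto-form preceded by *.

*rotag

Position 3: Esran has t, Vupanish has d. Taking the neighbouring segments as reconstructed: Esran t can only go back to *t; Vupanish d could go back to *t or *d — the one source consistent with every daughter is *t.
Position 5: Esran has k, Vupanish has g. Taking the neighbouring segments as reconstructed: Esran k could go back to *k or *g; Vupanish g can only go back to *g — the one source consistent with every daughter is *g.
Position 4: Esran has e, Vupanish has a. Vupanish preserves a here (none of its changes turn any other segment into a), so the proto-segment is *a.
Continuing position by position gives *rotag; check it forward:
Esran: *rotag > rotak > rotek  (by final devoicing, vowel merger)
Vupanish: start from *rotag.
  rule 1 (vowel merger): rotag → rutag
  rule 2: no change — rutag
  rule 3 (intervocalic voicing): rutag → rudag
  rule 4: no change — rudag
  ⇒ Vupanish rudag
Only *rotag yields all of Esran rotek, Vupanish rudag.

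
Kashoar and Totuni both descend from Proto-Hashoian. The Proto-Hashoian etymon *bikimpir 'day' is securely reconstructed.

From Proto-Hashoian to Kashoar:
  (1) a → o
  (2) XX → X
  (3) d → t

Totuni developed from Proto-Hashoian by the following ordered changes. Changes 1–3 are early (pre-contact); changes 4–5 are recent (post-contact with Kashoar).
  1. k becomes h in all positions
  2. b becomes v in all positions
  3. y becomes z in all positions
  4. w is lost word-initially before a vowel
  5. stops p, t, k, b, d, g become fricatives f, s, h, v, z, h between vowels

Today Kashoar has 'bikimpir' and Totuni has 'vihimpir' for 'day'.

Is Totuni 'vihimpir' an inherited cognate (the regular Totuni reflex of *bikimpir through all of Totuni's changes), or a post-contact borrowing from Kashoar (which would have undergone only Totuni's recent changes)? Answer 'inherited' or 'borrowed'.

If inherited, *bikimpir would pass through all of Totuni's changes:
Totuni: *bikimpir
  bikimpir → bihimpir   [unconditioned shift]
  bihimpir → vihimpir   [unconditioned shift]
  vihimpir (rule 3 does not apply)
  vihimpir (rule 4 does not apply)
  vihimpir (rule 5 does not apply)
  giving Totuni vihimpir.
If borrowed from Kashoar 'bikimpir' after the early changes, it would undergo only the recent ones:
  rule 4 (glide loss): no change (bikimpir)
  rule 5 (intervocalic lenition): bikimpir → bihimpir
  ⇒ as a loan: bihimpir
Totuni 'vihimpir' matches the inherited outcome exactly, so it is an inherited cognate, not a loan.

inherited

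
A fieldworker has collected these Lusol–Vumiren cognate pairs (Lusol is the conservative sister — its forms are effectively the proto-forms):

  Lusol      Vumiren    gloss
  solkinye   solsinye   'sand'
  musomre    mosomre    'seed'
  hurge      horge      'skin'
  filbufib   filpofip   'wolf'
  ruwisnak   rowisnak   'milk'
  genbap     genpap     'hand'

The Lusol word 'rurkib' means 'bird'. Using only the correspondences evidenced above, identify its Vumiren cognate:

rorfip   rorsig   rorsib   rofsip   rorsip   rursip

hurge ~ horge — Lusol u corresponds to Vumiren o after a consonant, before r.
solkinye ~ solsinye — Lusol k corresponds to Vumiren s after a consonant, before a front vowel.
filbufib ~ filpofip — Lusol b corresponds to Vumiren p word-finally.
Applying these to Lusol 'rurkib':
  rurkib → rorkib   (u→o after a consonant, before r)
  rorkib → rorsib   (k→s after a consonant, before a front vowel)
  rorsib → rorsip   (b→p word-finally)
So the Vumiren cognate is 'rorsip'.

rorsip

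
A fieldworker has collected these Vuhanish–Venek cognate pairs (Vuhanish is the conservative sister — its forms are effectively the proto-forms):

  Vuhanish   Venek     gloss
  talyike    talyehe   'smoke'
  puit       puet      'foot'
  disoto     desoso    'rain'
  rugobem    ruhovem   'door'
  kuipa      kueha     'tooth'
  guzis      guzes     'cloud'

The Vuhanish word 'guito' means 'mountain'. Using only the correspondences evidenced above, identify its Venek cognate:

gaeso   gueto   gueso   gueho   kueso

gueso

puit ~ puet — Vuhanish i corresponds to Venek e after a vowel, before a consonant other than r, m, n, p, b, f, v.
disoto ~ desoso — Vuhanish t corresponds to Venek s between vowels (before a back vowel).
Applying these to Vuhanish 'guito':
  guito → gueto   (i→e after a vowel, before a consonant other than r, m, n, p, b, f, v)
  gueto → gueso   (t→s between vowels (before a back vowel))
So the Venek cognate is 'gueso'.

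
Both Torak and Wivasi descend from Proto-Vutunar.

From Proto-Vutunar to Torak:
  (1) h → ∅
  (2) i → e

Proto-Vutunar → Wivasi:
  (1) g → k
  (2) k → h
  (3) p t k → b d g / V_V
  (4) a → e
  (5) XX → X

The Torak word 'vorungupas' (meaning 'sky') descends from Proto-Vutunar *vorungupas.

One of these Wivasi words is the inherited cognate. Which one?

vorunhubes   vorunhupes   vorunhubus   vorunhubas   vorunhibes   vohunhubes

Wivasi: *vorungupas > vorunkupas > vorunhupas > vorunhubas > vorunhubes  (by unconditioned shift, unconditioned shift, intervocalic voicing, vowel merger)
Only 'vorunhubes' matches the regular Wivasi development of *vorungupas.

vorunhubes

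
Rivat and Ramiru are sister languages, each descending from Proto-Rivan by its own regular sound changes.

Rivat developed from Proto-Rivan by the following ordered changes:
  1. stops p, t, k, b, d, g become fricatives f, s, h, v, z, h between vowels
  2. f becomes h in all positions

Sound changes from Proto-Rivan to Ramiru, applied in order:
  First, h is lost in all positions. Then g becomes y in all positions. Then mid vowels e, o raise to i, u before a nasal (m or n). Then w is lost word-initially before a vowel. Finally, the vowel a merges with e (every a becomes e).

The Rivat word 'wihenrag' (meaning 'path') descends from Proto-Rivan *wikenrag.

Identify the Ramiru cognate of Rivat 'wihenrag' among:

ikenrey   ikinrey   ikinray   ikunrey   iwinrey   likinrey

ikinrey

Ramiru: *wikenrag > wikenray > wikinray > ikinray > ikinrey  (by unconditioned shift, pre-nasal raising, glide loss, vowel merger)
Only 'ikinrey' matches the regular Ramiru development of *wikenrag.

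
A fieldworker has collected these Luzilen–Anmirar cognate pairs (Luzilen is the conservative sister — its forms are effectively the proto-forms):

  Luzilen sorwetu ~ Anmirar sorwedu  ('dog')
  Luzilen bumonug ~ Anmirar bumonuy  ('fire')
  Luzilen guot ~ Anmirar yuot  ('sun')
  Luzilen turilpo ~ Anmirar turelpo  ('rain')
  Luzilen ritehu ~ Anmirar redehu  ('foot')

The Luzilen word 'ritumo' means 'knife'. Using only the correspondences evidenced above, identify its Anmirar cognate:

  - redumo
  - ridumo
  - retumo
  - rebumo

redumo

turilpo ~ turelpo, ritehu ~ redehu — Luzilen i corresponds to Anmirar e after a consonant, before a consonant other than r, m, n, p, b, f, v.
sorwetu ~ sorwedu — Luzilen t corresponds to Anmirar d between vowels (before a back vowel).
Applying these to Luzilen 'ritumo':
  ritumo → retumo   (i→e after a consonant, before a consonant other than r, m, n, p, b, f, v)
  retumo → redumo   (t→d between vowels (before a back vowel))
So the Anmirar cognate is 'redumo'.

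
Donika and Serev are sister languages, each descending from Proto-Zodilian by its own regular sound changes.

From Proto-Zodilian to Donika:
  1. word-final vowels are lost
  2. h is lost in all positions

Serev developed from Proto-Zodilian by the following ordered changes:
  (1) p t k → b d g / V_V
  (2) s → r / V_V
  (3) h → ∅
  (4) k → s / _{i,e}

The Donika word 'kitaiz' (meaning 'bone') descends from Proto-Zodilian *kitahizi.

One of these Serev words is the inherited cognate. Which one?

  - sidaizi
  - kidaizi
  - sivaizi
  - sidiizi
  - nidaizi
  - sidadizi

Serev: *kitahizi > kidahizi > kidaizi > sidaizi  (by intervocalic voicing, h-loss, palatalisation)
Only 'sidaizi' matches the regular Serev development of *kitahizi.

sidaizi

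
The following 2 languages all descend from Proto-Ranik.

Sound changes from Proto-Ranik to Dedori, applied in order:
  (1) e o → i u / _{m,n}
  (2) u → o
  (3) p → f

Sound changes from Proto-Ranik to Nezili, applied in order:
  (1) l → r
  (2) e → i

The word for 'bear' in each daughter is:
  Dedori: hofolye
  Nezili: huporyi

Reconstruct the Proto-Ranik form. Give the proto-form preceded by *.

Position 7: Dedori has e, Nezili has i. Dedori preserves e here (none of its changes turn any other segment into e), so the proto-segment is *e.
Position 5: Dedori has l, Nezili has r. Dedori preserves l here (none of its changes turn any other segment into l), so the proto-segment is *l.
Position 3: Dedori has f, Nezili has p. Nezili preserves p here (none of its changes turn any other segment into p), so the proto-segment is *p.
This points to *hupolye. Verify forward in each daughter:
Dedori: *hupolye > hopolye > hofolye  (by vowel merger, unconditioned shift)
Nezili: *hupolye
  hupolye → huporye   [unconditioned shift]
  huporye → huporyi   [vowel merger]
  giving Nezili huporyi.
*hupolye is the unique common source.

*hupolye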